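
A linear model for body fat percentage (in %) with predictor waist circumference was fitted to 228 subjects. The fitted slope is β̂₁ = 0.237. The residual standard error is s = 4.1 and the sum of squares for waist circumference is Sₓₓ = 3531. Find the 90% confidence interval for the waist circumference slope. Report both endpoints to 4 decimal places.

(0.1230, 0.3510)

SE(β̂₁) = s/√Sₓₓ = 4.1/√3531 = 0.0689978.
df = n − 2 = 226.
t* = t_{0.05, 226} = 1.651624.
Margin = t* × SE = 1.651624 × 0.0689978 = 0.113958.
CI: 0.237 ± 0.113958 → (0.1230, 0.3510).
With 90% confidence, each one-unit increase in waist circumference is associated with a change of between 0.1230 and 0.3510 % in body fat percentage.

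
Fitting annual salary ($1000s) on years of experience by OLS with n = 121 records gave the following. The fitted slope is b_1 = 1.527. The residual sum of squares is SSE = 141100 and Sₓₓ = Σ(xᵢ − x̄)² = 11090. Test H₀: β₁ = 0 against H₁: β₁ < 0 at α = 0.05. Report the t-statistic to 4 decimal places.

MSE = SSE/(n − 2) = 141100/119 = 1185.71.
SE(b_1) = √(MSE/Sₓₓ) = √(1185.71/11090) = 0.326982.
t = 1.527 / 0.326982 = 4.6700.
df = n − 2 = 119.
One-sided p ≈ 1.0000, which is ≥ 0.05, so fail to reject H₀.
The data do not give significant evidence that the true slope on years of experience is negative.

t = 4.6700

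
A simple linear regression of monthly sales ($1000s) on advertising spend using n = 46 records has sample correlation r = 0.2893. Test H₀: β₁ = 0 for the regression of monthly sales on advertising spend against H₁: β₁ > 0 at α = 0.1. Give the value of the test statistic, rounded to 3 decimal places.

t = r·√(n − 2)/√(1 − r²) = 0.2893·√44/√0.916306 = 2.005.
df = n − 2 = 44.
One-sided p ≈ 0.0256, which is < 0.1, so reject H₀.
There is evidence of a linear association between advertising spend and monthly sales.

t = 2.005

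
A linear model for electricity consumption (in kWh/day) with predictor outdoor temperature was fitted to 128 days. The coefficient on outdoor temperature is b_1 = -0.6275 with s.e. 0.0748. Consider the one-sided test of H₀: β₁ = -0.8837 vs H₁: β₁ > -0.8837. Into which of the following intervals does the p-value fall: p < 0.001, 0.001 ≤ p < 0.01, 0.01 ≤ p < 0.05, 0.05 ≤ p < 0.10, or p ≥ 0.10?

t = (-0.6275 − (-0.8837)) / 0.0748 = 3.425.
df = n − 2 = 128 − 2 = 126.
One-sided p = P(T_{126} > t) ≈ 0.0004.
So p < 0.001.

p < 0.001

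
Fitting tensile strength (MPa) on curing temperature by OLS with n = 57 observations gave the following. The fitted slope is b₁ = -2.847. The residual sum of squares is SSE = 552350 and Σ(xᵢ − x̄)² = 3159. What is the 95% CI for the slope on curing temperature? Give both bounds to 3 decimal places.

MSE = SSE/(n − 2) = 552350/55 = 10042.7.
SE(b₁) = √(MSE/Sₓₓ) = √(10042.7/3159) = 1.783.
df = n − 2 = 55.
t* = t_{0.025, 55} = 2.004045.
Margin = t* × SE = 2.004045 × 1.783 = 3.57321.
CI: -2.847 ± 3.57321 → (-6.420, 0.726).
With 95% confidence, each one-unit increase in curing temperature is associated with a change of between -6.420 and 0.726 MPa in tensile strength.

(-6.420, 0.726)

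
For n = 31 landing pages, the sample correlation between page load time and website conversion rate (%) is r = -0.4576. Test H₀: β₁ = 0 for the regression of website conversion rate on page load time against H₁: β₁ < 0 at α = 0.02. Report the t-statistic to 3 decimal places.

t = -2.771

t = r·√(n − 2)/√(1 − r²) = -0.4576·√29/√0.790602 = -2.771.
df = n − 2 = 29.
One-sided p ≈ 0.0048, which is < 0.02, so reject H₀.
There is evidence of a linear association between page load time and website conversion rate.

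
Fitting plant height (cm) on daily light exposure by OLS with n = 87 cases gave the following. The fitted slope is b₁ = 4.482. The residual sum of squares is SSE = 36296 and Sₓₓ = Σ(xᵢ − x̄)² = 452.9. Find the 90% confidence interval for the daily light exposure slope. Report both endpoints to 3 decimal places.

MSE = SSE/(n − 2) = 36296/85 = 427.012.
SE(b₁) = √(MSE/Sₓₓ) = √(427.012/452.9) = 0.970999.
df = n − 2 = 85.
t* = t_{0.05, 85} = 1.662978.
Margin = t* × SE = 1.662978 × 0.970999 = 1.61475.
CI: 4.482 ± 1.61475 → (2.867, 6.097).
With 90% confidence, each one-unit increase in daily light exposure is associated with a change of between 2.867 and 6.097 cm in plant height.

(2.867, 6.097)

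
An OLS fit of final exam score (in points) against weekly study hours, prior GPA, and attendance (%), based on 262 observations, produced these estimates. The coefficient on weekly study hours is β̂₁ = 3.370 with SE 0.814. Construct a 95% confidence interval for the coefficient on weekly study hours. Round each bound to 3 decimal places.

df = n − k − 1 = 262 − 3 − 1 = 258.
t* = t_{0.025, 258} = 1.969201.
Margin = t* × SE = 1.969201 × 0.814 = 1.60293.
CI: 3.370 ± 1.60293 → (1.767, 4.973).
With 95% confidence, each one-unit increase in weekly study hours is associated with a change of between 1.767 and 4.973 points in final exam score, holding the other predictors fixed.

(1.767, 4.973)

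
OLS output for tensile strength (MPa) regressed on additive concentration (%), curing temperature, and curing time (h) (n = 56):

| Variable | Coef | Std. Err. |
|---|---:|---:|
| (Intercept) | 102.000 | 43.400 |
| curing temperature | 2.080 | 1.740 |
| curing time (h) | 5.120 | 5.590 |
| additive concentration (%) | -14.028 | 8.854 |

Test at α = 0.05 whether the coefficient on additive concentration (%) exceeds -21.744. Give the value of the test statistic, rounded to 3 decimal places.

Read off: b = -14.028, SE = 8.854 for additive concentration (%).
H₀: β₁ = -21.744 vs H₁: β₁ > -21.744.
t = (-14.028 − (-21.744)) / 8.854 = 0.871.
df = n − k − 1 = 56 − 3 − 1 = 52.
One-sided p ≈ 0.1938, which is ≥ 0.05, so fail to reject H₀.
The data do not give significant evidence that the true slope on additive concentration (%) exceeds -21.744 MPa per unit, holding the other predictors fixed.

t = 0.871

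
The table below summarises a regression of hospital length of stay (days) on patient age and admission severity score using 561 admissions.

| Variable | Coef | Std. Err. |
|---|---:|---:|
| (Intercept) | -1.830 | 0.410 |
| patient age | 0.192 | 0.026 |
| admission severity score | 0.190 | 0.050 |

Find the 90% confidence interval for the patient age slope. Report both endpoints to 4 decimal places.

(0.1492, 0.2348)

Read off: b = 0.192, SE = 0.026 for patient age.
df = n − k − 1 = 561 − 2 − 1 = 558.
t* = t_{0.05, 558} = 1.647589.
Margin = t* × SE = 1.647589 × 0.026 = 0.042837.
CI: 0.192 ± 0.042837 → (0.1492, 0.2348).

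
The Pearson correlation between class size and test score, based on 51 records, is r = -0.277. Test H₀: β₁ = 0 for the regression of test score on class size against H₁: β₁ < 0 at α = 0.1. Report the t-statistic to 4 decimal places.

t = r·√(n − 2)/√(1 − r²) = -0.277·√49/√0.923271 = -2.0180.
df = n − 2 = 49.
One-sided p ≈ 0.0245, which is < 0.1, so reject H₀.
There is evidence of a linear association between class size and test score.

t = -2.0180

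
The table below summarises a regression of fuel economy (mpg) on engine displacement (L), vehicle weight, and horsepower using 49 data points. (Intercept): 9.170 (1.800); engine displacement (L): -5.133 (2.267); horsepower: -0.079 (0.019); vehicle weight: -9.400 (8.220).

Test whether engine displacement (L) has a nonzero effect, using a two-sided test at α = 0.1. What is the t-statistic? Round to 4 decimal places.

Read off: b = -5.133, SE = 2.267 for engine displacement (L).
H₀: β₁ = 0 vs H₁: β₁ ≠ 0.
t = -5.133 / 2.267 = -2.2642.
df = n − k − 1 = 49 − 3 − 1 = 45.
Two-sided p ≈ 0.0284, which is < 0.1, so reject H₀.
There is evidence that engine displacement (L) is associated with fuel economy, holding the other predictors fixed.

t = -2.2642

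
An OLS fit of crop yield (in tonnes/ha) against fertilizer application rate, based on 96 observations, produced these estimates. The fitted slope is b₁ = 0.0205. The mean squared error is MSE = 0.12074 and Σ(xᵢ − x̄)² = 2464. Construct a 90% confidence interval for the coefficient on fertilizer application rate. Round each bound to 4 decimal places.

SE(b₁) = √(MSE/Sₓₓ) = √(0.12074/2464) = 0.00700012.
df = n − 2 = 94.
t* = t_{0.05, 94} = 1.661226.
Margin = t* × SE = 1.661226 × 0.00700012 = 0.011629.
CI: 0.0205 ± 0.011629 → (0.0089, 0.0321).
With 90% confidence, each one-unit increase in fertilizer application rate is associated with a change of between 0.0089 and 0.0321 tonnes/ha in crop yield.

(0.0089, 0.0321)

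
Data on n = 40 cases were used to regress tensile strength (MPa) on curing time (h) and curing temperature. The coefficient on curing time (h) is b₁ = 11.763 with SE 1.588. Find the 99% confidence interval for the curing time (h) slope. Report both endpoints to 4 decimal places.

(7.4509, 16.0751)

df = n − k − 1 = 40 − 2 − 1 = 37.
t* = t_{0.005, 37} = 2.715409.
Margin = t* × SE = 2.715409 × 1.588 = 4.312069.
CI: 11.763 ± 4.312069 → (7.4509, 16.0751).
With 99% confidence, each one-unit increase in curing time (h) is associated with a change of between 7.4509 and 16.0751 MPa in tensile strength, holding the other predictors fixed.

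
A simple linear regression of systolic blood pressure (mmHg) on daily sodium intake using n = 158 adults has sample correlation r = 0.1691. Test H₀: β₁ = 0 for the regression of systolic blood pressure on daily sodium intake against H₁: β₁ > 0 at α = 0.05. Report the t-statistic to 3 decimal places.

t = r·√(n − 2)/√(1 − r²) = 0.1691·√156/√0.971405 = 2.143.
df = n − 2 = 156.
One-sided p ≈ 0.0168, which is < 0.05, so reject H₀.
There is evidence of a linear association between daily sodium intake and systolic blood pressure.

t = 2.143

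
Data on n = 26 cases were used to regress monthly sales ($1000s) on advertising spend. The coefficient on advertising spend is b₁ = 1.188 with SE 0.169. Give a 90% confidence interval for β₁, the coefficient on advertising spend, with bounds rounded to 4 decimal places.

(0.8989, 1.4771)

df = n − 2 = 26 − 2 = 24.
t* = t_{0.05, 24} = 1.710882.
Margin = t* × SE = 1.710882 × 0.169 = 0.289139.
CI: 1.188 ± 0.289139 → (0.8989, 1.4771).
With 90% confidence, each one-unit increase in advertising spend is associated with a change of between 0.8989 and 1.4771 $1000s in monthly sales.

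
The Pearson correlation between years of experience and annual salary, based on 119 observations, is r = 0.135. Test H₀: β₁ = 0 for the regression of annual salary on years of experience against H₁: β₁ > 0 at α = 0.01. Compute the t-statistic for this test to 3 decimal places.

t = 1.474

t = r·√(n − 2)/√(1 − r²) = 0.135·√117/√0.981775 = 1.474.
df = n − 2 = 117.
One-sided p ≈ 0.0716, which is ≥ 0.01, so fail to reject H₀.
The data do not give significant evidence of a linear association between years of experience and annual salary.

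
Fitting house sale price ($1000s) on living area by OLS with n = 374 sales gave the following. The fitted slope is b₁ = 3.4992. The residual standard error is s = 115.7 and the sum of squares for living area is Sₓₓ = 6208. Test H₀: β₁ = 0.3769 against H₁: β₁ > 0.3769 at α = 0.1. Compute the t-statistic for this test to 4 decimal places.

SE(b₁) = s/√Sₓₓ = 115.7/√6208 = 1.46844.
t = (3.4992 − 0.3769) / 1.46844 = 2.1263.
df = n − 2 = 372.
One-sided p ≈ 0.0171, which is < 0.1, so reject H₀.
There is evidence that the true slope on living area exceeds 0.3769 $1000s per unit.

t = 2.1263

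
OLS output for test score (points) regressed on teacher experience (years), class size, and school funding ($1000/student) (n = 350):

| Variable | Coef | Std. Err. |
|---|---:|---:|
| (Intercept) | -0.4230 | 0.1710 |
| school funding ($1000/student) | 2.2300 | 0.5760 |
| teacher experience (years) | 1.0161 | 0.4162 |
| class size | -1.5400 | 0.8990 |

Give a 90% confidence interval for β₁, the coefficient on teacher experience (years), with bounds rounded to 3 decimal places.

(0.330, 1.703)

Read off: b = 1.0161, SE = 0.4162 for teacher experience (years).
df = n − k − 1 = 350 − 3 − 1 = 346.
t* = t_{0.05, 346} = 1.649269.
Margin = t* × SE = 1.649269 × 0.4162 = 0.68643.
CI: 1.0161 ± 0.68643 → (0.330, 1.703).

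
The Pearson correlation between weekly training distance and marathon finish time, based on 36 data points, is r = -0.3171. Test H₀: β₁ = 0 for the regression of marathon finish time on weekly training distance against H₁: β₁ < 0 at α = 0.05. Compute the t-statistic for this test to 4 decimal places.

t = r·√(n − 2)/√(1 − r²) = -0.3171·√34/√0.899448 = -1.9496.
df = n − 2 = 34.
One-sided p ≈ 0.0298, which is < 0.05, so reject H₀.
There is evidence of a linear association between weekly training distance and marathon finish time.

t = -1.9496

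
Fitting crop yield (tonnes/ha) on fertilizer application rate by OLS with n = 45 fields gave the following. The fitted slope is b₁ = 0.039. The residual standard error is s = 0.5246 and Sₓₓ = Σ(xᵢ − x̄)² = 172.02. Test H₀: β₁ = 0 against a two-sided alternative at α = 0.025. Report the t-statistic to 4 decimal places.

SE(b₁) = s/√Sₓₓ = 0.5246/√172.02 = 0.039998.
t = 0.039 / 0.039998 = 0.9750.
df = n − 2 = 43.
Two-sided p ≈ 0.3350, which is ≥ 0.025, so fail to reject H₀.
The data do not give significant evidence of an association between fertilizer application rate and crop yield.

t = 0.9750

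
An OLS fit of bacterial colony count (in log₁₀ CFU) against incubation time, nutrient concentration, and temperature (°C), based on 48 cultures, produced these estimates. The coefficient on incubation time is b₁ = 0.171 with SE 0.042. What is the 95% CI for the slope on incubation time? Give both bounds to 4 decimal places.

df = n − k − 1 = 48 − 3 − 1 = 44.
t* = t_{0.025, 44} = 2.015368.
Margin = t* × SE = 2.015368 × 0.042 = 0.084645.
CI: 0.171 ± 0.084645 → (0.0864, 0.2556).
With 95% confidence, each one-unit increase in incubation time is associated with a change of between 0.0864 and 0.2556 log₁₀ CFU in bacterial colony count, holding the other predictors fixed.

(0.0864, 0.2556)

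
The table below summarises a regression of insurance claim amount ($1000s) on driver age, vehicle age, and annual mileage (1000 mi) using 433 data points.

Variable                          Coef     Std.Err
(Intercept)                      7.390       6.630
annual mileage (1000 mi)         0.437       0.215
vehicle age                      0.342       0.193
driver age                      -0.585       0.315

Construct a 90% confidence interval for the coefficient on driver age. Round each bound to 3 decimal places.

Read off: b = -0.585, SE = 0.315 for driver age.
df = n − k − 1 = 433 − 3 − 1 = 429.
t* = t_{0.05, 429} = 1.648413.
Margin = t* × SE = 1.648413 × 0.315 = 0.51925.
CI: -0.585 ± 0.51925 → (-1.104, -0.066).

(-1.104, -0.066)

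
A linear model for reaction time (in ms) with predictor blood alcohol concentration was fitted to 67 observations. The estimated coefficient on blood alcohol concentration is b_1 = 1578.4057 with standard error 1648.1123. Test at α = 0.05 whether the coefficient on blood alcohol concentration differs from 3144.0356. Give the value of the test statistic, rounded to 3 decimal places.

H₀: β₁ = 3144.0356 vs H₁: β₁ ≠ 3144.0356.
t = (b_1 − β₁⁰)/SE = (1578.4057 − 3144.0356) / 1648.1123 = -0.950.
df = n − 2 = 67 − 2 = 65.
Two-sided p ≈ 0.3457, which is ≥ 0.05, so fail to reject H₀.
The data are consistent with a true slope of 3144.0356 ms per unit of blood alcohol concentration.

t = -0.950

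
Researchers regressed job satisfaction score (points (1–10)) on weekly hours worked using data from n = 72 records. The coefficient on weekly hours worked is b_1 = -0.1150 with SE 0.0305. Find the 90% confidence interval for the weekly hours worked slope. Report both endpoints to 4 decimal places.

(-0.1658, -0.0642)

df = n − 2 = 72 − 2 = 70.
t* = t_{0.05, 70} = 1.666914.
Margin = t* × SE = 1.666914 × 0.0305 = 0.050841.
CI: -0.1150 ± 0.050841 → (-0.1658, -0.0642).
With 90% confidence, each one-unit increase in weekly hours worked is associated with a change of between -0.1658 and -0.0642 points (1–10) in job satisfaction score.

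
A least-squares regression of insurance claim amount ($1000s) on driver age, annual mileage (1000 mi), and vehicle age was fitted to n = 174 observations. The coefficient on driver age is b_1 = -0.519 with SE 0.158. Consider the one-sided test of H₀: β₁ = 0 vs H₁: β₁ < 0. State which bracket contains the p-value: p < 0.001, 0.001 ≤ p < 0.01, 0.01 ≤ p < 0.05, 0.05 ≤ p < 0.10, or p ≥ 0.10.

t = -0.519 / 0.158 = -3.285.
df = n − k − 1 = 174 − 3 − 1 = 170.
One-sided p = P(T_{170} < t) ≈ 0.0006.
So p < 0.001.

p < 0.001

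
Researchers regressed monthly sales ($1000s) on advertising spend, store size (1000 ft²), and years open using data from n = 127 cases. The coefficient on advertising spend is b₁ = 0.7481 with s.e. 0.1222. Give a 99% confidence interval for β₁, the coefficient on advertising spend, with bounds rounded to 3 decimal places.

(0.428, 1.068)

df = n − k − 1 = 127 − 3 − 1 = 123.
t* = t_{0.005, 123} = 2.616392.
Margin = t* × SE = 2.616392 × 0.1222 = 0.31972.
CI: 0.7481 ± 0.31972 → (0.428, 1.068).
With 99% confidence, each one-unit increase in advertising spend is associated with a change of between 0.428 and 1.068 $1000s in monthly sales, holding the other predictors fixed.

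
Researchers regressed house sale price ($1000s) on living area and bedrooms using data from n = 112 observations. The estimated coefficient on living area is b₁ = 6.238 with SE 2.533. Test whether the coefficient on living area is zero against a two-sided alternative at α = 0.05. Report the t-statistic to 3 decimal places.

t = 2.463

H₀: β₁ = 0 vs H₁: β₁ ≠ 0.
t = (b₁ − β₁⁰)/SE = 6.238 / 2.533 = 2.463.
df = n − k − 1 = 112 − 2 − 1 = 109.
Two-sided p ≈ 0.0154, which is < 0.05, so reject H₀.
There is evidence that living area is associated with house sale price, holding the other predictors fixed.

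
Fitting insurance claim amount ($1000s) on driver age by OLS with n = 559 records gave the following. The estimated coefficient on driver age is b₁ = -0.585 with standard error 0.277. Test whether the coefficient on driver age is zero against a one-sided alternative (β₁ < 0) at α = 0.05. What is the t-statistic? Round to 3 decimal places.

t = -2.112

H₀: β₁ = 0 vs H₁: β₁ < 0.
t = (b₁ − β₁⁰)/SE = -0.585 / 0.277 = -2.112.
df = n − 2 = 559 − 2 = 557.
One-sided p ≈ 0.0176, which is < 0.05, so reject H₀.
There is evidence that the true slope on driver age is negative.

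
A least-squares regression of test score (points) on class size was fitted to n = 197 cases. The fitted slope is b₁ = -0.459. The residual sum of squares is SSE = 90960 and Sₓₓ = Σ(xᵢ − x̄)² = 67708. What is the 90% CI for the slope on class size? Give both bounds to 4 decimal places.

MSE = SSE/(n − 2) = 90960/195 = 466.462.
SE(b₁) = √(MSE/Sₓₓ) = √(466.462/67708) = 0.0830019.
df = n − 2 = 195.
t* = t_{0.05, 195} = 1.652705.
Margin = t* × SE = 1.652705 × 0.0830019 = 0.137178.
CI: -0.459 ± 0.137178 → (-0.5962, -0.3218).
With 90% confidence, each one-unit increase in class size is associated with a change of between -0.5962 and -0.3218 points in test score.

(-0.5962, -0.3218)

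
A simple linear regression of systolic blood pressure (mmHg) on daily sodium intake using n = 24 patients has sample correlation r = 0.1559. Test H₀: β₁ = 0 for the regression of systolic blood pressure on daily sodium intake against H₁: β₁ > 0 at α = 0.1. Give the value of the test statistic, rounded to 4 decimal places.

t = r·√(n − 2)/√(1 − r²) = 0.1559·√22/√0.975695 = 0.7403.
df = n − 2 = 22.
One-sided p ≈ 0.2335, which is ≥ 0.1, so fail to reject H₀.
The data do not give significant evidence of a linear association between daily sodium intake and systolic blood pressure.

t = 0.7403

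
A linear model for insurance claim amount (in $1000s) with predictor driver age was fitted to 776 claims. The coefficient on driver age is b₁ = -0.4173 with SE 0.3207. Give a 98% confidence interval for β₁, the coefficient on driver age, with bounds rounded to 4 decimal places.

(-1.1649, 0.3303)

df = n − 2 = 776 − 2 = 774.
t* = t_{0.01, 774} = 2.331175.
Margin = t* × SE = 2.331175 × 0.3207 = 0.747608.
CI: -0.4173 ± 0.747608 → (-1.1649, 0.3303).
With 98% confidence, each one-unit increase in driver age is associated with a change of between -1.1649 and 0.3303 $1000s in insurance claim amount.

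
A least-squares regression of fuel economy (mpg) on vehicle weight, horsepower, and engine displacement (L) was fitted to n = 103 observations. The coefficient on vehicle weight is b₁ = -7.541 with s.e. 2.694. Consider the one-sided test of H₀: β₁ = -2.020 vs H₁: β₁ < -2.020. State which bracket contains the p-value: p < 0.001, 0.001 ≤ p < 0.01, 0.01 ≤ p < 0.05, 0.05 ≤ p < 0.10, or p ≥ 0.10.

0.01 ≤ p < 0.05

t = (-7.541 − (-2.020)) / 2.694 = -2.049.
df = n − k − 1 = 103 − 3 − 1 = 99.
One-sided p = P(T_{99} < t) ≈ 0.0215.
So 0.01 ≤ p < 0.05.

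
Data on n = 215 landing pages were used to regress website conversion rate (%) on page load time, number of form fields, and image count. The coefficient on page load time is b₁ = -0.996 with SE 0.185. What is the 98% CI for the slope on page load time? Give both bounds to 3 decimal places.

df = n − k − 1 = 215 − 3 − 1 = 211.
t* = t_{0.01, 211} = 2.34415.
Margin = t* × SE = 2.34415 × 0.185 = 0.43367.
CI: -0.996 ± 0.43367 → (-1.430, -0.562).
With 98% confidence, each one-unit increase in page load time is associated with a change of between -1.430 and -0.562 % in website conversion rate, holding the other predictors fixed.

(-1.430, -0.562)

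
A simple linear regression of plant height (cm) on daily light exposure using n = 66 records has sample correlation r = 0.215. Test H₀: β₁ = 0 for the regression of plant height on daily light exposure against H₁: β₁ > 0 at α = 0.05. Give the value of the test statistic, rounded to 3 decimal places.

t = 1.761

t = r·√(n − 2)/√(1 − r²) = 0.215·√64/√0.953775 = 1.761.
df = n − 2 = 64.
One-sided p ≈ 0.0415, which is < 0.05, so reject H₀.
There is evidence of a linear association between daily light exposure and plant height.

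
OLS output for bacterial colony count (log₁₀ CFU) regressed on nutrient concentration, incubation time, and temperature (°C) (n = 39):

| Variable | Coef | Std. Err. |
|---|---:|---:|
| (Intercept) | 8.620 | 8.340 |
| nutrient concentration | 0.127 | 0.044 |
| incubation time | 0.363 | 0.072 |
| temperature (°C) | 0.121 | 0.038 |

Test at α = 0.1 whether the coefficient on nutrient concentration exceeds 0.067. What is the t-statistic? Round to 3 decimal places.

t = 1.364

Read off: b = 0.127, SE = 0.044 for nutrient concentration.
H₀: β₁ = 0.067 vs H₁: β₁ > 0.067.
t = (0.127 − 0.067) / 0.044 = 1.364.
df = n − k − 1 = 39 − 3 − 1 = 35.
One-sided p ≈ 0.0907, which is < 0.1, so reject H₀.
There is evidence that the true slope on nutrient concentration exceeds 0.067 log₁₀ CFU per unit, holding the other predictors fixed.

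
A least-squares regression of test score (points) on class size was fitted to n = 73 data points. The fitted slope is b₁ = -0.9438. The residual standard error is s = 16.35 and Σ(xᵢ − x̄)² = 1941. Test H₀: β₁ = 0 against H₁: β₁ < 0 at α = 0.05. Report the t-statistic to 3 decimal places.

SE(b₁) = s/√Sₓₓ = 16.35/√1941 = 0.371112.
t = -0.9438 / 0.371112 = -2.543.
df = n − 2 = 71.
One-sided p ≈ 0.0066, which is < 0.05, so reject H₀.
There is evidence that the true slope on class size is negative.

t = -2.543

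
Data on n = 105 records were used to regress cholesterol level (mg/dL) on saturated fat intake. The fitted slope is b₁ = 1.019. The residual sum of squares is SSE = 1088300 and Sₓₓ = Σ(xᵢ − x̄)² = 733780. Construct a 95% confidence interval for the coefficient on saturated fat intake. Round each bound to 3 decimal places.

MSE = SSE/(n − 2) = 1088300/103 = 10566.
SE(b₁) = √(MSE/Sₓₓ) = √(10566/733780) = 0.119998.
df = n − 2 = 103.
t* = t_{0.025, 103} = 1.983264.
Margin = t* × SE = 1.983264 × 0.119998 = 0.23799.
CI: 1.019 ± 0.23799 → (0.781, 1.257).
With 95% confidence, each one-unit increase in saturated fat intake is associated with a change of between 0.781 and 1.257 mg/dL in cholesterol level.

(0.781, 1.257)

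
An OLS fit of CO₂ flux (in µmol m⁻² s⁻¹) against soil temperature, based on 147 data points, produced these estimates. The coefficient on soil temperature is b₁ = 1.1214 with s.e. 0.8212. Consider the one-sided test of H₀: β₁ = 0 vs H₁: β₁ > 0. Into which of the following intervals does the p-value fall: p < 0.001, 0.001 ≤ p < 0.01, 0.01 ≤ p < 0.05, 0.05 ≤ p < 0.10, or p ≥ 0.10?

t = 1.1214 / 0.8212 = 1.366.
df = n − 2 = 147 − 2 = 145.
One-sided p = P(T_{145} > t) ≈ 0.0871.
So 0.05 ≤ p < 0.10.

0.05 ≤ p < 0.10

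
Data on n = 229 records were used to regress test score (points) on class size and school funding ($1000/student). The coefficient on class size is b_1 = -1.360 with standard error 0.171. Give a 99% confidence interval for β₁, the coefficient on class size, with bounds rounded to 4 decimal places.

(-1.8042, -0.9158)

df = n − k − 1 = 229 − 2 − 1 = 226.
t* = t_{0.005, 226} = 2.597758.
Margin = t* × SE = 2.597758 × 0.171 = 0.444217.
CI: -1.360 ± 0.444217 → (-1.8042, -0.9158).
With 99% confidence, each one-unit increase in class size is associated with a change of between -1.8042 and -0.9158 points in test score, holding the other predictors fixed.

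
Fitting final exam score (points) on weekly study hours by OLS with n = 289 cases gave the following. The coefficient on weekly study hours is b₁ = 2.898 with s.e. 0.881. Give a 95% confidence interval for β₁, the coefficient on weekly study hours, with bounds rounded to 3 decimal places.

(1.164, 4.632)

df = n − 2 = 289 − 2 = 287.
t* = t_{0.025, 287} = 1.968264.
Margin = t* × SE = 1.968264 × 0.881 = 1.73404.
CI: 2.898 ± 1.73404 → (1.164, 4.632).
With 95% confidence, each one-unit increase in weekly study hours is associated with a change of between 1.164 and 4.632 points in final exam score.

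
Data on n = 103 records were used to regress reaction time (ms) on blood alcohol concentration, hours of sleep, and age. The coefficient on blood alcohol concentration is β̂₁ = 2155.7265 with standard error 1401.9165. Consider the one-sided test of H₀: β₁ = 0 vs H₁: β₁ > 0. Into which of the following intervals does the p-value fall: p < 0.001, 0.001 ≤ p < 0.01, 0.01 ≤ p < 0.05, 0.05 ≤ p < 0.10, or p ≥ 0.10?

t = 2155.7265 / 1401.9165 = 1.538.
df = n − k − 1 = 103 − 3 − 1 = 99.
One-sided p = P(T_{99} > t) ≈ 0.0637.
So 0.05 ≤ p < 0.10.

0.05 ≤ p < 0.10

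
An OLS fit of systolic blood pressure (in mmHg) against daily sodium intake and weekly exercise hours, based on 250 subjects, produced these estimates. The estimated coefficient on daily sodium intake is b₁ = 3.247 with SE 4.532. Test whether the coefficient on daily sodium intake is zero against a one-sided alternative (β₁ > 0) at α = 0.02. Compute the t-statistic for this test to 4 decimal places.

t = 0.7165

H₀: β₁ = 0 vs H₁: β₁ > 0.
t = (b₁ − β₁⁰)/SE = 3.247 / 4.532 = 0.7165.
df = n − k − 1 = 250 − 2 − 1 = 247.
One-sided p ≈ 0.2372, which is ≥ 0.02, so fail to reject H₀.
The data do not give significant evidence that the true slope on daily sodium intake is positive, holding the other predictors fixed.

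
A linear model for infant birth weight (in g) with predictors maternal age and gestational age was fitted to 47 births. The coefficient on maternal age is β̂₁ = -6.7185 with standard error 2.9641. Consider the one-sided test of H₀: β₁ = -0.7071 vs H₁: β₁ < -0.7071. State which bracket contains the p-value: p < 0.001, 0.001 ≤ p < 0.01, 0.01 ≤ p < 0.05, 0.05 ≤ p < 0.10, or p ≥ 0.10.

0.01 ≤ p < 0.05

t = (-6.7185 − (-0.7071)) / 2.9641 = -2.028.
df = n − k − 1 = 47 − 2 − 1 = 44.
One-sided p = P(T_{44} < t) ≈ 0.0243.
So 0.01 ≤ p < 0.05.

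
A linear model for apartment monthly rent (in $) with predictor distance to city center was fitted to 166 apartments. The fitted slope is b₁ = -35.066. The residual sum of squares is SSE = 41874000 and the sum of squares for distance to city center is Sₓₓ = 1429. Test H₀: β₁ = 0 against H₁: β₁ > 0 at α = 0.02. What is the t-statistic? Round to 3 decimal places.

MSE = SSE/(n − 2) = 41874000/164 = 255329.
SE(b₁) = √(MSE/Sₓₓ) = √(255329/1429) = 13.367.
t = -35.066 / 13.367 = -2.623.
df = n − 2 = 164.
One-sided p ≈ 0.9952, which is ≥ 0.02, so fail to reject H₀.
The data do not give significant evidence that the true slope on distance to city center is positive.

t = -2.623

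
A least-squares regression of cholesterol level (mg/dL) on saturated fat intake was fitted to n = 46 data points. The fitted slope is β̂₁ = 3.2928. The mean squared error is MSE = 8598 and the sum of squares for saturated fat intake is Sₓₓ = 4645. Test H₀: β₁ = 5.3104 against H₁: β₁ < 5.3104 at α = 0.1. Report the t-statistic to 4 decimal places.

SE(β̂₁) = √(MSE/Sₓₓ) = √(8598/4645) = 1.36052.
t = (3.2928 − 5.3104) / 1.36052 = -1.4830.
df = n − 2 = 44.
One-sided p ≈ 0.0726, which is < 0.1, so reject H₀.
There is evidence that the true slope on saturated fat intake is below 5.3104 mg/dL per unit.

t = -1.4830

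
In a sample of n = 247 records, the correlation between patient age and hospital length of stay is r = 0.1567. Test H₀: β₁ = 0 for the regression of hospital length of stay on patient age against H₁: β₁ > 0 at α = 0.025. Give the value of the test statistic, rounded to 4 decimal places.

t = r·√(n − 2)/√(1 − r²) = 0.1567·√245/√0.975445 = 2.4834.
df = n − 2 = 245.
One-sided p ≈ 0.0068, which is < 0.025, so reject H₀.
There is evidence of a linear association between patient age and hospital length of stay.

t = 2.4834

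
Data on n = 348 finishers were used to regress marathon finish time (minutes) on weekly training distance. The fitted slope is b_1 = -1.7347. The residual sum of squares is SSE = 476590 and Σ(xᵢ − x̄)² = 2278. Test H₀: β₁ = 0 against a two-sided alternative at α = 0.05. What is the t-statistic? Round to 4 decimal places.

t = -2.2308

MSE = SSE/(n − 2) = 476590/346 = 1377.43.
SE(b_1) = √(MSE/Sₓₓ) = √(1377.43/2278) = 0.777602.
t = -1.7347 / 0.777602 = -2.2308.
df = n − 2 = 346.
Two-sided p ≈ 0.0263, which is < 0.05, so reject H₀.
There is evidence that weekly training distance is associated with marathon finish time.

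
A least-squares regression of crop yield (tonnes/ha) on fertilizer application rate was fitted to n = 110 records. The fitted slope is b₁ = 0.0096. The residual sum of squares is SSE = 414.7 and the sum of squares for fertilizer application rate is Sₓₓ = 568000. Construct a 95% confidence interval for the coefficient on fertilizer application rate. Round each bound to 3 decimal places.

MSE = SSE/(n − 2) = 414.7/108 = 3.83981.
SE(b₁) = √(MSE/Sₓₓ) = √(3.83981/568000) = 0.00260005.
df = n − 2 = 108.
t* = t_{0.025, 108} = 1.982173.
Margin = t* × SE = 1.982173 × 0.00260005 = 0.00515.
CI: 0.0096 ± 0.00515 → (0.004, 0.015).
With 95% confidence, each one-unit increase in fertilizer application rate is associated with a change of between 0.004 and 0.015 tonnes/ha in crop yield.

(0.004, 0.015)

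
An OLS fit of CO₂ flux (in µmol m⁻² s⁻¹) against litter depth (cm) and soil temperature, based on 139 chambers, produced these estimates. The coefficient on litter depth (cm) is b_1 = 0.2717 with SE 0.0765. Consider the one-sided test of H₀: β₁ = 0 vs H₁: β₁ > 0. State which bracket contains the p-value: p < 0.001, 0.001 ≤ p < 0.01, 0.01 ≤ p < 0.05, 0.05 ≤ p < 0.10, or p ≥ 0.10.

p < 0.001

t = 0.2717 / 0.0765 = 3.552.
df = n − k − 1 = 139 − 2 − 1 = 136.
One-sided p = P(T_{136} > t) ≈ 0.0003.
So p < 0.001.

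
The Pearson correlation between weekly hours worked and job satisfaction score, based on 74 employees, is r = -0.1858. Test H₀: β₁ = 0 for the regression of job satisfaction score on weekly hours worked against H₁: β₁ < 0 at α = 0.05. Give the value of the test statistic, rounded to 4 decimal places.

t = r·√(n − 2)/√(1 − r²) = -0.1858·√72/√0.965478 = -1.6045.
df = n − 2 = 72.
One-sided p ≈ 0.0565, which is ≥ 0.05, so fail to reject H₀.
The data do not give significant evidence of a linear association between weekly hours worked and job satisfaction score.

t = -1.6045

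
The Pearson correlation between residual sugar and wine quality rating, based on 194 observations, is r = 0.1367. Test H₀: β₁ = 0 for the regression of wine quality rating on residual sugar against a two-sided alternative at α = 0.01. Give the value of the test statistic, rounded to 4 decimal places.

t = 1.9121

t = r·√(n − 2)/√(1 − r²) = 0.1367·√192/√0.981313 = 1.9121.
df = n − 2 = 192.
Two-sided p ≈ 0.0573, which is ≥ 0.01, so fail to reject H₀.
The data do not give significant evidence of a linear association between residual sugar and wine quality rating.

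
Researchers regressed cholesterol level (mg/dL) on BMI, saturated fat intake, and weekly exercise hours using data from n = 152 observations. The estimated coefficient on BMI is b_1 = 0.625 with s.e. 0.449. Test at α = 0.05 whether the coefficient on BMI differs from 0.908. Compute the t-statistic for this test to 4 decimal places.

H₀: β₁ = 0.908 vs H₁: β₁ ≠ 0.908.
t = (b_1 − β₁⁰)/SE = (0.625 − 0.908) / 0.449 = -0.6303.
df = n − k − 1 = 152 − 3 − 1 = 148.
Two-sided p ≈ 0.5295, which is ≥ 0.05, so fail to reject H₀.
The data are consistent with a true slope of 0.908 mg/dL per unit of BMI, holding the other predictors fixed.

t = -0.6303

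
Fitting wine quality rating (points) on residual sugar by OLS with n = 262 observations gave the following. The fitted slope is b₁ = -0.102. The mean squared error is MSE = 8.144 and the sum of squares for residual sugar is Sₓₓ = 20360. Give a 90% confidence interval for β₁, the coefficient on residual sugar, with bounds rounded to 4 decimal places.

SE(b₁) = √(MSE/Sₓₓ) = √(8.144/20360) = 0.02.
df = n − 2 = 260.
t* = t_{0.05, 260} = 1.650735.
Margin = t* × SE = 1.650735 × 0.02 = 0.033015.
CI: -0.102 ± 0.033015 → (-0.1350, -0.0690).
With 90% confidence, each one-unit increase in residual sugar is associated with a change of between -0.1350 and -0.0690 points in wine quality rating.

(-0.1350, -0.0690)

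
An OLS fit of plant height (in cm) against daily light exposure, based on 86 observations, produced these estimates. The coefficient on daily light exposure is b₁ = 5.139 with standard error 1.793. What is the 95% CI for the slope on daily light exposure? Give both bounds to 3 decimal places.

df = n − 2 = 86 − 2 = 84.
t* = t_{0.025, 84} = 1.98861.
Margin = t* × SE = 1.98861 × 1.793 = 3.56558.
CI: 5.139 ± 3.56558 → (1.573, 8.705).
With 95% confidence, each one-unit increase in daily light exposure is associated with a change of between 1.573 and 8.705 cm in plant height.

(1.573, 8.705)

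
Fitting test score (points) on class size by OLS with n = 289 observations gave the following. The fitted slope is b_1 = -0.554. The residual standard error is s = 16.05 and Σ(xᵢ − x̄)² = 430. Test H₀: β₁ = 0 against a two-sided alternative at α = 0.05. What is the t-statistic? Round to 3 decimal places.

t = -0.716

SE(b_1) = s/√Sₓₓ = 16.05/√430 = 0.774.
t = -0.554 / 0.774 = -0.716.
df = n − 2 = 287.
Two-sided p ≈ 0.4747, which is ≥ 0.05, so fail to reject H₀.
The data do not give significant evidence of an association between class size and test score.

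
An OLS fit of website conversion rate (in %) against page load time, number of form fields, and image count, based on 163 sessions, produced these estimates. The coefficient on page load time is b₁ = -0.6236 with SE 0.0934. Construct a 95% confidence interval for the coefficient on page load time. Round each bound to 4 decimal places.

df = n − k − 1 = 163 − 3 − 1 = 159.
t* = t_{0.025, 159} = 1.974996.
Margin = t* × SE = 1.974996 × 0.0934 = 0.184465.
CI: -0.6236 ± 0.184465 → (-0.8081, -0.4391).
With 95% confidence, each one-unit increase in page load time is associated with a change of between -0.8081 and -0.4391 % in website conversion rate, holding the other predictors fixed.

(-0.8081, -0.4391)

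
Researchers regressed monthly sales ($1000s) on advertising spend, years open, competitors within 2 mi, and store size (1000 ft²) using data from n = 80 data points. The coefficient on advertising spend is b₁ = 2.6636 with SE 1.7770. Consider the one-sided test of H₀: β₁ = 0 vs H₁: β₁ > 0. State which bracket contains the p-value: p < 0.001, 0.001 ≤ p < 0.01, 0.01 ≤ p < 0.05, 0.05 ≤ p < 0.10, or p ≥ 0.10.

0.05 ≤ p < 0.10

t = 2.6636 / 1.7770 = 1.499.
df = n − k − 1 = 80 − 4 − 1 = 75.
One-sided p = P(T_{75} > t) ≈ 0.0690.
So 0.05 ≤ p < 0.10.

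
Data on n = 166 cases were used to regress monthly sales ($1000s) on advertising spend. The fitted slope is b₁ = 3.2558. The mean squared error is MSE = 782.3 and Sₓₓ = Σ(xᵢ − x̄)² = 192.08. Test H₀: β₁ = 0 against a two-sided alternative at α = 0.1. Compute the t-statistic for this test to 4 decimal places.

t = 1.6133

SE(b₁) = √(MSE/Sₓₓ) = √(782.3/192.08) = 2.01811.
t = 3.2558 / 2.01811 = 1.6133.
df = n − 2 = 164.
Two-sided p ≈ 0.1086, which is ≥ 0.1, so fail to reject H₀.
The data do not give significant evidence of an association between advertising spend and monthly sales.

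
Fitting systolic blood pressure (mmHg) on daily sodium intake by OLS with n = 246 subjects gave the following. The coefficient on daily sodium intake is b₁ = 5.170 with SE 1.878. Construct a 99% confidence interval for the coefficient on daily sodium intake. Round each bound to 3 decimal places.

(0.294, 10.046)

df = n − 2 = 246 − 2 = 244.
t* = t_{0.005, 244} = 2.596128.
Margin = t* × SE = 2.596128 × 1.878 = 4.87553.
CI: 5.170 ± 4.87553 → (0.294, 10.046).
With 99% confidence, each one-unit increase in daily sodium intake is associated with a change of between 0.294 and 10.046 mmHg in systolic blood pressure.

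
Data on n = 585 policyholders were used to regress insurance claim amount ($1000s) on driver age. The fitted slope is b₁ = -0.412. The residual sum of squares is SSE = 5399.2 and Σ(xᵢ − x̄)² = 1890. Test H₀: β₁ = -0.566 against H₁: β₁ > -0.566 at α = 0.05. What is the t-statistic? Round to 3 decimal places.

t = 2.200

MSE = SSE/(n − 2) = 5399.2/583 = 9.26106.
SE(b₁) = √(MSE/Sₓₓ) = √(9.26106/1890) = 0.0700002.
t = (-0.412 − (-0.566)) / 0.0700002 = 2.200.
df = n − 2 = 583.
One-sided p ≈ 0.0141, which is < 0.05, so reject H₀.
There is evidence that the true slope on driver age exceeds -0.566 $1000s per unit.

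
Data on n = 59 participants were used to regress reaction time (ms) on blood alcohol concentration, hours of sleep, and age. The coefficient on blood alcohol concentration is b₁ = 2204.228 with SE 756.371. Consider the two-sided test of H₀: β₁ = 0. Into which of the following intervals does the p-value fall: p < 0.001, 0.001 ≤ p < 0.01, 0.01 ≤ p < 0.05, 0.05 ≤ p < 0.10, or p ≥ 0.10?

0.001 ≤ p < 0.01

t = 2204.228 / 756.371 = 2.914.
df = n − k − 1 = 59 − 3 − 1 = 55.
Two-sided p = 2·P(T_{55} > |t|) ≈ 0.0051.
So 0.001 ≤ p < 0.01.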